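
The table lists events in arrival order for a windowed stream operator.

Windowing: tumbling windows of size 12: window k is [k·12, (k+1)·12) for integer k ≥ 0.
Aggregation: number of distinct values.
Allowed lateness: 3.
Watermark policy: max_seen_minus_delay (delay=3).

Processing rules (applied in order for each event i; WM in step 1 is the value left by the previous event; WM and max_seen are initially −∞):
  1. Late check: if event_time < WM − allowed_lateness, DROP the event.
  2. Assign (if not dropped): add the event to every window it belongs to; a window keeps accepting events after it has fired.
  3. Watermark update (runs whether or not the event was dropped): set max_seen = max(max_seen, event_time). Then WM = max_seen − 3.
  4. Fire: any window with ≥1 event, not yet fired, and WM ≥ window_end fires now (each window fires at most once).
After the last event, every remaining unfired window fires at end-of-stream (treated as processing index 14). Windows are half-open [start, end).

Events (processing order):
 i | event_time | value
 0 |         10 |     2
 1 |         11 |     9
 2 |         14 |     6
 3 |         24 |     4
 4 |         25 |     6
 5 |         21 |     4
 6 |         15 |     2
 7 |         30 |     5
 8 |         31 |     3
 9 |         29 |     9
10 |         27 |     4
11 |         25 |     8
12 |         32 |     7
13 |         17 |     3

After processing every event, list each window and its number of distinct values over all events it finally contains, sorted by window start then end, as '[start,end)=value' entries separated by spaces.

i=0 t=10 v=2: → [0,12); WM=7
i=1 t=11 v=9: → [0,12); WM=8
i=2 t=14 v=6: → [12,24); WM=11
i=3 t=24 v=4: → [24,36); WM=21; [0,12) fires=2
i=4 t=25 v=6: → [24,36); WM=22
i=5 t=21 v=4: → [12,24); WM=22
i=6 t=15 v=2: DROP (t<22-3); WM=22
i=7 t=30 v=5: → [24,36); WM=27; [12,24) fires=2
i=8 t=31 v=3: → [24,36); WM=28
i=9 t=29 v=9: → [24,36); WM=28
i=10 t=27 v=4: → [24,36); WM=28
i=11 t=25 v=8: → [24,36); WM=28
i=12 t=32 v=7: → [24,36); WM=29
i=13 t=17 v=3: DROP (t<29-3); WM=29

[0,12)=2 [12,24)=2 [24,36)=7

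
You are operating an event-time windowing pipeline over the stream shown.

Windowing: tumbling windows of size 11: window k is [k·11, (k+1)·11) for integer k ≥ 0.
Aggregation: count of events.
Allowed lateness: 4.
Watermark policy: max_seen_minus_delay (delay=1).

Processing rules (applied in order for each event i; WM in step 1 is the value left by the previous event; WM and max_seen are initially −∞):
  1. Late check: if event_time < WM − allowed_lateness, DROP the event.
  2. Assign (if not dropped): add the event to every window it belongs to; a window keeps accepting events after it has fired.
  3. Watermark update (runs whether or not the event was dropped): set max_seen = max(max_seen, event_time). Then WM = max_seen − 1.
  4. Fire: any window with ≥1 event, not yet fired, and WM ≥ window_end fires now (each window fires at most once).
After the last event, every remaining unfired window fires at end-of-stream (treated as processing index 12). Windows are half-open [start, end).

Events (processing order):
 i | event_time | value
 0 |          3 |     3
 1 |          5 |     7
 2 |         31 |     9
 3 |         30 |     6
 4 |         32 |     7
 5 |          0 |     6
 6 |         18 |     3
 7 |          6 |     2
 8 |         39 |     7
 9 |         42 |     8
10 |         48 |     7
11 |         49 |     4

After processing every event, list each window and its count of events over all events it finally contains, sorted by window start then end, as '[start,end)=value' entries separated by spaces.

i=0 t=3 v=3: → [0,11); WM=2
i=1 t=5 v=7: → [0,11); WM=4
i=2 t=31 v=9: → [22,33); WM=30; [0,11) fires=2
i=3 t=30 v=6: → [22,33); WM=30
i=4 t=32 v=7: → [22,33); WM=31
i=5 t=0 v=6: DROP (t<31-4); WM=31
i=6 t=18 v=3: DROP (t<31-4); WM=31
i=7 t=6 v=2: DROP (t<31-4); WM=31
i=8 t=39 v=7: → [33,44); WM=38; [22,33) fires=3
i=9 t=42 v=8: → [33,44); WM=41
i=10 t=48 v=7: → [44,55); WM=47; [33,44) fires=2
i=11 t=49 v=4: → [44,55); WM=48

[0,11)=2 [22,33)=3 [33,44)=2 [44,55)=2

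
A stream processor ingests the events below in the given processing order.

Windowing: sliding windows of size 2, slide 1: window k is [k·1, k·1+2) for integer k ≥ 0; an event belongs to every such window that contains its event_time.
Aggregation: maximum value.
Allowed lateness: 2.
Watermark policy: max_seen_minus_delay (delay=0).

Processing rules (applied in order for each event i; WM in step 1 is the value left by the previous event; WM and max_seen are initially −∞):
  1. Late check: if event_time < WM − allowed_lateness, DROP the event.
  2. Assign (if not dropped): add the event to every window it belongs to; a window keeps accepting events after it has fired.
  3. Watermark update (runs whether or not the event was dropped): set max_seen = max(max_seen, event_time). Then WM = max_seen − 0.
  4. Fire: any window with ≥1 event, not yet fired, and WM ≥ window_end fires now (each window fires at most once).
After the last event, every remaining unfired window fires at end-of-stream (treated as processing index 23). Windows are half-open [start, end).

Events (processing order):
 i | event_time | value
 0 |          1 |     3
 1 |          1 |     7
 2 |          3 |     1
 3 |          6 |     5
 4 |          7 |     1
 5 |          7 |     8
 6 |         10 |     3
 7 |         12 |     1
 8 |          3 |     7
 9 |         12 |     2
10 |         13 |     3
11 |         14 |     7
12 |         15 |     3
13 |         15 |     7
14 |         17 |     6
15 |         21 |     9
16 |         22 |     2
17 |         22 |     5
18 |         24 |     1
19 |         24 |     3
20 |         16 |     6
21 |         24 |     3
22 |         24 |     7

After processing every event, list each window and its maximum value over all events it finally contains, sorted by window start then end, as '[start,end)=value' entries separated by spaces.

[0,2)=7 [1,3)=7 [2,4)=1 [3,5)=1 [5,7)=5 [6,8)=8 [7,9)=8 [9,11)=3 [10,12)=3 [11,13)=2 [12,14)=3 [13,15)=7 [14,16)=7 [15,17)=7 [16,18)=6 [17,19)=6 [20,22)=9 [21,23)=9 [22,24)=5 [23,25)=7 [24,26)=7

i=0 t=1 v=3: → [1,3),[0,2); WM=1
i=1 t=1 v=7: → [1,3),[0,2); WM=1
i=2 t=3 v=1: → [3,5),[2,4); WM=3; [0,2) fires=7 [1,3) fires=7
i=3 t=6 v=5: → [6,8),[5,7); WM=6; [2,4) fires=1 [3,5) fires=1
i=4 t=7 v=1: → [7,9),[6,8); WM=7; [5,7) fires=5
i=5 t=7 v=8: → [7,9),[6,8); WM=7
i=6 t=10 v=3: → [10,12),[9,11); WM=10; [6,8) fires=8 [7,9) fires=8
i=7 t=12 v=1: → [12,14),[11,13); WM=12; [9,11) fires=3 [10,12) fires=3
i=8 t=3 v=7: DROP (t<12-2); WM=12
i=9 t=12 v=2: → [12,14),[11,13); WM=12
i=10 t=13 v=3: → [13,15),[12,14); WM=13; [11,13) fires=2
i=11 t=14 v=7: → [14,16),[13,15); WM=14; [12,14) fires=3
i=12 t=15 v=3: → [15,17),[14,16); WM=15; [13,15) fires=7
i=13 t=15 v=7: → [15,17),[14,16); WM=15
i=14 t=17 v=6: → [17,19),[16,18); WM=17; [14,16) fires=7 [15,17) fires=7
i=15 t=21 v=9: → [21,23),[20,22); WM=21; [16,18) fires=6 [17,19) fires=6
i=16 t=22 v=2: → [22,24),[21,23); WM=22; [20,22) fires=9
i=17 t=22 v=5: → [22,24),[21,23); WM=22
i=18 t=24 v=1: → [24,26),[23,25); WM=24; [21,23) fires=9 [22,24) fires=5
i=19 t=24 v=3: → [24,26),[23,25); WM=24
i=20 t=16 v=6: DROP (t<24-2); WM=24
i=21 t=24 v=3: → [24,26),[23,25); WM=24
i=22 t=24 v=7: → [24,26),[23,25); WM=24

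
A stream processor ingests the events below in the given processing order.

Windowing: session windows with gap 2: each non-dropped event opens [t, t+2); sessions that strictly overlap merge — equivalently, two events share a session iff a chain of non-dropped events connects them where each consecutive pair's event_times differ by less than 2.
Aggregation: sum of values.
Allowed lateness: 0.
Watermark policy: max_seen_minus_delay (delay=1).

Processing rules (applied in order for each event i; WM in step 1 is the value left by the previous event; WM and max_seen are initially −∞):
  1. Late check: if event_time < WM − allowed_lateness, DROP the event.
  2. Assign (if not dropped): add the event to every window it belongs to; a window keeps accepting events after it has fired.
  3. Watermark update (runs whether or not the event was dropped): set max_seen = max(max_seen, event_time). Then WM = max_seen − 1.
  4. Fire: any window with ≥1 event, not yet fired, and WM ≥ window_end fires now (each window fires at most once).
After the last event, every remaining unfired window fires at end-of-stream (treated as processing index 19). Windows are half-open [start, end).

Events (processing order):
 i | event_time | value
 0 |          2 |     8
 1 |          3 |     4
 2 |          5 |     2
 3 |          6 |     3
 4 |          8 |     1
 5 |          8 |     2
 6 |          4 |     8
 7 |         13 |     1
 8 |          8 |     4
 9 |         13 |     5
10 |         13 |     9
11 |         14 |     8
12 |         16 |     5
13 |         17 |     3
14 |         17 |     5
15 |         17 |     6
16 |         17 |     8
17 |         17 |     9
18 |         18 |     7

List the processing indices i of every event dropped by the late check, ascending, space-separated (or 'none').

6 8

i=0 t=2 v=8: → [2,4); WM=1
i=1 t=3 v=4: → [2,5); WM=2
i=2 t=5 v=2: → [5,7); WM=4
i=3 t=6 v=3: → [5,8); WM=5
i=4 t=8 v=1: → [8,10); WM=7
i=5 t=8 v=2: → [8,10); WM=7
i=6 t=4 v=8: DROP (t<7-0); WM=7
i=7 t=13 v=1: → [13,15); WM=12
i=8 t=8 v=4: DROP (t<12-0); WM=12
i=9 t=13 v=5: → [13,15); WM=12
i=10 t=13 v=9: → [13,15); WM=12
i=11 t=14 v=8: → [13,16); WM=13
i=12 t=16 v=5: → [16,18); WM=15
i=13 t=17 v=3: → [16,19); WM=16
i=14 t=17 v=5: → [16,19); WM=16
i=15 t=17 v=6: → [16,19); WM=16
i=16 t=17 v=8: → [16,19); WM=16
i=17 t=17 v=9: → [16,19); WM=16
i=18 t=18 v=7: → [16,20); WM=17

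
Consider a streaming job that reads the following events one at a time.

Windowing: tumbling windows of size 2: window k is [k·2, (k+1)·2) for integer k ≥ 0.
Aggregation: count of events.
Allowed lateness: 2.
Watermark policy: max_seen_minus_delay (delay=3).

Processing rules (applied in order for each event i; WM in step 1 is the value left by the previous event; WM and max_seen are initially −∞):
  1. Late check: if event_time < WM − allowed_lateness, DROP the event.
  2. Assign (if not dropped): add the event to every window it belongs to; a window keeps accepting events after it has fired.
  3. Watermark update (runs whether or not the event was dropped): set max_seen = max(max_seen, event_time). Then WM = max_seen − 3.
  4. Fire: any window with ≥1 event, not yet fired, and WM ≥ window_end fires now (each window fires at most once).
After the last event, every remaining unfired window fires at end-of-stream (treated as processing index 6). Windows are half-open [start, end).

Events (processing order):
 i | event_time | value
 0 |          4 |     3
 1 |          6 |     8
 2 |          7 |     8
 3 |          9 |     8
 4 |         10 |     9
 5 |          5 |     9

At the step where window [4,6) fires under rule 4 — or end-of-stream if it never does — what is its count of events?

i=0 t=4 v=3: → [4,6); WM=1
i=1 t=6 v=8: → [6,8); WM=3
i=2 t=7 v=8: → [6,8); WM=4
i=3 t=9 v=8: → [8,10); WM=6; [4,6) fires=1
i=4 t=10 v=9: → [10,12); WM=7
i=5 t=5 v=9: → [4,6); WM=7

1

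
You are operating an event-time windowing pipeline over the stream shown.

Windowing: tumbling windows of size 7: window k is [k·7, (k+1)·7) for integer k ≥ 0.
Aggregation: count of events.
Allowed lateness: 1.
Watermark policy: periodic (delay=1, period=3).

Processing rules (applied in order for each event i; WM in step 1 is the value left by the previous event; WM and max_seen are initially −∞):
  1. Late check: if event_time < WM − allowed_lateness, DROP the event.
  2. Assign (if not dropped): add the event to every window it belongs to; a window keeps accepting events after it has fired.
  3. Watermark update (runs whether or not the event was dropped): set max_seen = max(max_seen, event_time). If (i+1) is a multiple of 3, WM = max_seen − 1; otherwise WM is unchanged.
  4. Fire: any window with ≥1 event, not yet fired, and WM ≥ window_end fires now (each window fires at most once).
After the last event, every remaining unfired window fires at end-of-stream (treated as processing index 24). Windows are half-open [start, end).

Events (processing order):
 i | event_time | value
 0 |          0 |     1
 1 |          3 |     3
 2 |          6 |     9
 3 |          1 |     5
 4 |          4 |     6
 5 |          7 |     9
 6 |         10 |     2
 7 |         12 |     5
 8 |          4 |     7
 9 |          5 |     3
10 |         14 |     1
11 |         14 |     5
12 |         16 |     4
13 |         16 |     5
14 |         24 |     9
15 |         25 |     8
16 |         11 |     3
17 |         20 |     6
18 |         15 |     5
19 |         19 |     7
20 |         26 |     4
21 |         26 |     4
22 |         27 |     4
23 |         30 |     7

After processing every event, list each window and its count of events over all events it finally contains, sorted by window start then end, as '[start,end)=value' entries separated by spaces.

[0,7)=4 [7,14)=3 [14,21)=4 [21,28)=5 [28,35)=1

i=0 t=0 v=1: → [0,7); WM=−∞
i=1 t=3 v=3: → [0,7); WM=−∞
i=2 t=6 v=9: → [0,7); WM=5
i=3 t=1 v=5: DROP (t<5-1); WM=5
i=4 t=4 v=6: → [0,7); WM=5
i=5 t=7 v=9: → [7,14); WM=6
i=6 t=10 v=2: → [7,14); WM=6
i=7 t=12 v=5: → [7,14); WM=6
i=8 t=4 v=7: DROP (t<6-1); WM=11; [0,7) fires=4
i=9 t=5 v=3: DROP (t<11-1); WM=11
i=10 t=14 v=1: → [14,21); WM=11
i=11 t=14 v=5: → [14,21); WM=13
i=12 t=16 v=4: → [14,21); WM=13
i=13 t=16 v=5: → [14,21); WM=13
i=14 t=24 v=9: → [21,28); WM=23; [7,14) fires=3 [14,21) fires=4
i=15 t=25 v=8: → [21,28); WM=23
i=16 t=11 v=3: DROP (t<23-1); WM=23
i=17 t=20 v=6: DROP (t<23-1); WM=24
i=18 t=15 v=5: DROP (t<24-1); WM=24
i=19 t=19 v=7: DROP (t<24-1); WM=24
i=20 t=26 v=4: → [21,28); WM=25
i=21 t=26 v=4: → [21,28); WM=25
i=22 t=27 v=4: → [21,28); WM=25
i=23 t=30 v=7: → [28,35); WM=29; [21,28) fires=5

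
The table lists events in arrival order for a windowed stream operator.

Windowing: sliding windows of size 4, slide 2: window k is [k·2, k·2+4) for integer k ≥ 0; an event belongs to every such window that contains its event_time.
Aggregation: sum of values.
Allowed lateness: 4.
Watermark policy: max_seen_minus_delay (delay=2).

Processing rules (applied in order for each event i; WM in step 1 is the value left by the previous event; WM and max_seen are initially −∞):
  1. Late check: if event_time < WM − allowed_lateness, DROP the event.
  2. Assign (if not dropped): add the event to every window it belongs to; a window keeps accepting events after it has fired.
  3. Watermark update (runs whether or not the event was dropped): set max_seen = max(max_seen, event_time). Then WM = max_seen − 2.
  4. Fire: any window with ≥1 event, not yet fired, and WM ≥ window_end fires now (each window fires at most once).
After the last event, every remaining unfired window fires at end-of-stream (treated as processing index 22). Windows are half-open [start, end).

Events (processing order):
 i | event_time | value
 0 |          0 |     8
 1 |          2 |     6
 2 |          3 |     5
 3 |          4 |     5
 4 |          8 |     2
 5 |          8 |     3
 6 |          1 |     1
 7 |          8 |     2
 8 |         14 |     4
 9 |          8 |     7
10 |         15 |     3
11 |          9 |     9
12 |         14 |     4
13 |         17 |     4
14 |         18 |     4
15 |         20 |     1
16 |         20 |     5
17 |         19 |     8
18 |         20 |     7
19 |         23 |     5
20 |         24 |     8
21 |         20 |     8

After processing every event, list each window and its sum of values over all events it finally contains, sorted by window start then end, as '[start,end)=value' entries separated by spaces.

i=0 t=0 v=8: → [0,4); WM=-2
i=1 t=2 v=6: → [2,6),[0,4); WM=0
i=2 t=3 v=5: → [2,6),[0,4); WM=1
i=3 t=4 v=5: → [4,8),[2,6); WM=2
i=4 t=8 v=2: → [8,12),[6,10); WM=6; [0,4) fires=19 [2,6) fires=16
i=5 t=8 v=3: → [8,12),[6,10); WM=6
i=6 t=1 v=1: DROP (t<6-4); WM=6
i=7 t=8 v=2: → [8,12),[6,10); WM=6
i=8 t=14 v=4: → [14,18),[12,16); WM=12; [4,8) fires=5 [6,10) fires=7 [8,12) fires=7
i=9 t=8 v=7: → [8,12),[6,10); WM=12
i=10 t=15 v=3: → [14,18),[12,16); WM=13
i=11 t=9 v=9: → [8,12),[6,10); WM=13
i=12 t=14 v=4: → [14,18),[12,16); WM=13
i=13 t=17 v=4: → [16,20),[14,18); WM=15
i=14 t=18 v=4: → [18,22),[16,20); WM=16; [12,16) fires=11
i=15 t=20 v=1: → [20,24),[18,22); WM=18; [14,18) fires=15
i=16 t=20 v=5: → [20,24),[18,22); WM=18
i=17 t=19 v=8: → [18,22),[16,20); WM=18
i=18 t=20 v=7: → [20,24),[18,22); WM=18
i=19 t=23 v=5: → [22,26),[20,24); WM=21; [16,20) fires=16
i=20 t=24 v=8: → [24,28),[22,26); WM=22; [18,22) fires=25
i=21 t=20 v=8: → [20,24),[18,22); WM=22

[0,4)=19 [2,6)=16 [4,8)=5 [6,10)=23 [8,12)=23 [12,16)=11 [14,18)=15 [16,20)=16 [18,22)=33 [20,24)=26 [22,26)=13 [24,28)=8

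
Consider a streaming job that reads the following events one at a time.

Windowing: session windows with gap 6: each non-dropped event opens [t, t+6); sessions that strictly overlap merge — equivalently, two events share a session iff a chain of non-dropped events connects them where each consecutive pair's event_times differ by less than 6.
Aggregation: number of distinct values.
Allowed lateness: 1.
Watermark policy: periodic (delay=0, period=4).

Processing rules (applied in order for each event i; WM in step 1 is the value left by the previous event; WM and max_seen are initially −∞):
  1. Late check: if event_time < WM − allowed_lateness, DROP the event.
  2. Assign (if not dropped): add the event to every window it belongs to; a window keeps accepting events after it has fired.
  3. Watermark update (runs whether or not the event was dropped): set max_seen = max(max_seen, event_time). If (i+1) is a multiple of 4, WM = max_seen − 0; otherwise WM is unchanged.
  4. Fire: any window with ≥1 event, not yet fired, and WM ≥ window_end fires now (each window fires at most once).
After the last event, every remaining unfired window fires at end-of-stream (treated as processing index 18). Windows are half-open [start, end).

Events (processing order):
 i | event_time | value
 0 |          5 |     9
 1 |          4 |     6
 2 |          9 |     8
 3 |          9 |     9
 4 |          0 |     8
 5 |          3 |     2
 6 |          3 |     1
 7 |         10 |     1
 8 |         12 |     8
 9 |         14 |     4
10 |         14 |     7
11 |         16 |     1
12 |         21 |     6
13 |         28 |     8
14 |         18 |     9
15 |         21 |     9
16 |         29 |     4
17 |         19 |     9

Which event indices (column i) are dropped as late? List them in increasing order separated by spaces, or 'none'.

4 5 6 17

i=0 t=5 v=9: → [5,11); WM=−∞
i=1 t=4 v=6: → [4,11); WM=−∞
i=2 t=9 v=8: → [4,15); WM=−∞
i=3 t=9 v=9: → [4,15); WM=9
i=4 t=0 v=8: DROP (t<9-1); WM=9
i=5 t=3 v=2: DROP (t<9-1); WM=9
i=6 t=3 v=1: DROP (t<9-1); WM=9
i=7 t=10 v=1: → [4,16); WM=10
i=8 t=12 v=8: → [4,18); WM=10
i=9 t=14 v=4: → [4,20); WM=10
i=10 t=14 v=7: → [4,20); WM=10
i=11 t=16 v=1: → [4,22); WM=16
i=12 t=21 v=6: → [4,27); WM=16
i=13 t=28 v=8: → [28,34); WM=16
i=14 t=18 v=9: → [4,27); WM=16
i=15 t=21 v=9: → [4,27); WM=28
i=16 t=29 v=4: → [28,35); WM=28
i=17 t=19 v=9: DROP (t<28-1); WM=28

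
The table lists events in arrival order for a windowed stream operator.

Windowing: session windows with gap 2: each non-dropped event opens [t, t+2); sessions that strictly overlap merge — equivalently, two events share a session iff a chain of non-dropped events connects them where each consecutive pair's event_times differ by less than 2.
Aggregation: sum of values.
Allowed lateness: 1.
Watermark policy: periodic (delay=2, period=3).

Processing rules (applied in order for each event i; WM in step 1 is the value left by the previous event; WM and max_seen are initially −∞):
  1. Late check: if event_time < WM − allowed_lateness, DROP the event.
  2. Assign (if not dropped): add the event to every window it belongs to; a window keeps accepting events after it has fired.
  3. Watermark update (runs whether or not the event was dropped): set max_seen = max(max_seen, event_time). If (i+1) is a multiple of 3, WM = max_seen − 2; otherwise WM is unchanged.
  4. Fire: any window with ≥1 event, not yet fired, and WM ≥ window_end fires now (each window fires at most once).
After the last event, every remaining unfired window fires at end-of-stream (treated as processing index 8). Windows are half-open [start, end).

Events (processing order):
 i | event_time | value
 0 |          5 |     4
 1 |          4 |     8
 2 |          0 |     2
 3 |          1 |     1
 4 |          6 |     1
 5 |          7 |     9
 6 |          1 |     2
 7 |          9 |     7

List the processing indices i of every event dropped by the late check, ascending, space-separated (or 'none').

3 6

i=0 t=5 v=4: → [5,7); WM=−∞
i=1 t=4 v=8: → [4,7); WM=−∞
i=2 t=0 v=2: → [0,2); WM=3
i=3 t=1 v=1: DROP (t<3-1); WM=3
i=4 t=6 v=1: → [4,8); WM=3
i=5 t=7 v=9: → [4,9); WM=5
i=6 t=1 v=2: DROP (t<5-1); WM=5
i=7 t=9 v=7: → [9,11); WM=5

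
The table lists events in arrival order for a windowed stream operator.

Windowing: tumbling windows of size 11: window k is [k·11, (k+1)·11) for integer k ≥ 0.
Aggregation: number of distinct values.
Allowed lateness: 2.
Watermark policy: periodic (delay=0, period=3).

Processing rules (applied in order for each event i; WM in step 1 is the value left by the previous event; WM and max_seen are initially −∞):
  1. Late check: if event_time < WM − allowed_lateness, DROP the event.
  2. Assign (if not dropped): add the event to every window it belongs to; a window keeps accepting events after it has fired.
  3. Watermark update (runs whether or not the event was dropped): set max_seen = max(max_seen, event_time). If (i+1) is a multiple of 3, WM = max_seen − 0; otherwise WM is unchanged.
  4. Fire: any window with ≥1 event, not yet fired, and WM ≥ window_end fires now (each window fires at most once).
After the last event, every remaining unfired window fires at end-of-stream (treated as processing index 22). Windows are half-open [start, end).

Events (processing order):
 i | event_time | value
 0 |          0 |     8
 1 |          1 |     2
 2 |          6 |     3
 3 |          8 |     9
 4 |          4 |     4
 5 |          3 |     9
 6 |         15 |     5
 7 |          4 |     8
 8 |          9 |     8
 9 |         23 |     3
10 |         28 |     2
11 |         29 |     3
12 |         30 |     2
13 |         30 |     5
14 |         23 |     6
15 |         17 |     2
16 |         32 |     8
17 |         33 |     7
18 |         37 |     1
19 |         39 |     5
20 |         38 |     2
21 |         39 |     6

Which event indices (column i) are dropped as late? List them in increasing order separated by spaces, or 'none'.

5 7 14 15

i=0 t=0 v=8: → [0,11); WM=−∞
i=1 t=1 v=2: → [0,11); WM=−∞
i=2 t=6 v=3: → [0,11); WM=6
i=3 t=8 v=9: → [0,11); WM=6
i=4 t=4 v=4: → [0,11); WM=6
i=5 t=3 v=9: DROP (t<6-2); WM=8
i=6 t=15 v=5: → [11,22); WM=8
i=7 t=4 v=8: DROP (t<8-2); WM=8
i=8 t=9 v=8: → [0,11); WM=15; [0,11) fires=5
i=9 t=23 v=3: → [22,33); WM=15
i=10 t=28 v=2: → [22,33); WM=15
i=11 t=29 v=3: → [22,33); WM=29; [11,22) fires=1
i=12 t=30 v=2: → [22,33); WM=29
i=13 t=30 v=5: → [22,33); WM=29
i=14 t=23 v=6: DROP (t<29-2); WM=30
i=15 t=17 v=2: DROP (t<30-2); WM=30
i=16 t=32 v=8: → [22,33); WM=30
i=17 t=33 v=7: → [33,44); WM=33; [22,33) fires=4
i=18 t=37 v=1: → [33,44); WM=33
i=19 t=39 v=5: → [33,44); WM=33
i=20 t=38 v=2: → [33,44); WM=39
i=21 t=39 v=6: → [33,44); WM=39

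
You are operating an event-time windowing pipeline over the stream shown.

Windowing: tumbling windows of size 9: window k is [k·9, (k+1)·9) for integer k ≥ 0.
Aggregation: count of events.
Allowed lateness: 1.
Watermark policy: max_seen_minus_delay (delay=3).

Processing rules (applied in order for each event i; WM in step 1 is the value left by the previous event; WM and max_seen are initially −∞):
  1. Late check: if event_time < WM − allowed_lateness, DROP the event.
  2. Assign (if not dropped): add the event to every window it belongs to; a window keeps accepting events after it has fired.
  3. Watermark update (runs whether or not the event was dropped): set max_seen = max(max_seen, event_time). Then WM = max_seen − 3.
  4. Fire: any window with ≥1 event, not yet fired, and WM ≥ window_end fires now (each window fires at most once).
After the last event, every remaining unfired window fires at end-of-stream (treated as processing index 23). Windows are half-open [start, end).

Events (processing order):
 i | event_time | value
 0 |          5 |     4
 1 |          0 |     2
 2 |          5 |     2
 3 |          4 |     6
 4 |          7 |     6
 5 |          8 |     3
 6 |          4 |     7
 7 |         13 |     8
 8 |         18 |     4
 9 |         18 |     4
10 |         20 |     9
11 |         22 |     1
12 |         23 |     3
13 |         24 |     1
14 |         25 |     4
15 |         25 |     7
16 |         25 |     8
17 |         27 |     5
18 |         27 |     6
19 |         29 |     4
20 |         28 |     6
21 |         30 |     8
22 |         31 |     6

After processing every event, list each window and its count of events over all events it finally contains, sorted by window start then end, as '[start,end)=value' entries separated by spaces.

[0,9)=6 [9,18)=1 [18,27)=9 [27,36)=6

i=0 t=5 v=4: → [0,9); WM=2
i=1 t=0 v=2: DROP (t<2-1); WM=2
i=2 t=5 v=2: → [0,9); WM=2
i=3 t=4 v=6: → [0,9); WM=2
i=4 t=7 v=6: → [0,9); WM=4
i=5 t=8 v=3: → [0,9); WM=5
i=6 t=4 v=7: → [0,9); WM=5
i=7 t=13 v=8: → [9,18); WM=10; [0,9) fires=6
i=8 t=18 v=4: → [18,27); WM=15
i=9 t=18 v=4: → [18,27); WM=15
i=10 t=20 v=9: → [18,27); WM=17
i=11 t=22 v=1: → [18,27); WM=19; [9,18) fires=1
i=12 t=23 v=3: → [18,27); WM=20
i=13 t=24 v=1: → [18,27); WM=21
i=14 t=25 v=4: → [18,27); WM=22
i=15 t=25 v=7: → [18,27); WM=22
i=16 t=25 v=8: → [18,27); WM=22
i=17 t=27 v=5: → [27,36); WM=24
i=18 t=27 v=6: → [27,36); WM=24
i=19 t=29 v=4: → [27,36); WM=26
i=20 t=28 v=6: → [27,36); WM=26
i=21 t=30 v=8: → [27,36); WM=27; [18,27) fires=9
i=22 t=31 v=6: → [27,36); WM=28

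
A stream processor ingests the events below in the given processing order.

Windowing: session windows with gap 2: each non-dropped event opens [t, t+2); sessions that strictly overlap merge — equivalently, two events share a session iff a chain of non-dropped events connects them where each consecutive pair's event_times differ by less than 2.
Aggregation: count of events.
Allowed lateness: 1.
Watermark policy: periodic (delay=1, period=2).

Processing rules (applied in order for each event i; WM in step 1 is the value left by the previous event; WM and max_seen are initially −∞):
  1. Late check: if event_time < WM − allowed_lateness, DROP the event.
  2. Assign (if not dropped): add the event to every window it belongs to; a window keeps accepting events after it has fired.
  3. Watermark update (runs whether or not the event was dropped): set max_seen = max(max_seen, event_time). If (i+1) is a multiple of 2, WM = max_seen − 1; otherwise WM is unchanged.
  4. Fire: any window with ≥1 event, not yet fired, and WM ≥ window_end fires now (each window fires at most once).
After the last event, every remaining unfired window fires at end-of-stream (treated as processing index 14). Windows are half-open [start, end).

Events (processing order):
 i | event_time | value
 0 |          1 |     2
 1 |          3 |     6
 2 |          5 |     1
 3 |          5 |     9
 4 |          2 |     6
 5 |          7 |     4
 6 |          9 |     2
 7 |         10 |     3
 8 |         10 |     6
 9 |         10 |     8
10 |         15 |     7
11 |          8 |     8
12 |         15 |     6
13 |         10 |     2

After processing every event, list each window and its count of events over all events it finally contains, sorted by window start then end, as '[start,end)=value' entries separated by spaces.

i=0 t=1 v=2: → [1,3); WM=−∞
i=1 t=3 v=6: → [3,5); WM=2
i=2 t=5 v=1: → [5,7); WM=2
i=3 t=5 v=9: → [5,7); WM=4
i=4 t=2 v=6: DROP (t<4-1); WM=4
i=5 t=7 v=4: → [7,9); WM=6
i=6 t=9 v=2: → [9,11); WM=6
i=7 t=10 v=3: → [9,12); WM=9
i=8 t=10 v=6: → [9,12); WM=9
i=9 t=10 v=8: → [9,12); WM=9
i=10 t=15 v=7: → [15,17); WM=9
i=11 t=8 v=8: → [7,12); WM=14
i=12 t=15 v=6: → [15,17); WM=14
i=13 t=10 v=2: DROP (t<14-1); WM=14

[1,3)=1 [3,5)=1 [5,7)=2 [7,12)=6 [15,17)=2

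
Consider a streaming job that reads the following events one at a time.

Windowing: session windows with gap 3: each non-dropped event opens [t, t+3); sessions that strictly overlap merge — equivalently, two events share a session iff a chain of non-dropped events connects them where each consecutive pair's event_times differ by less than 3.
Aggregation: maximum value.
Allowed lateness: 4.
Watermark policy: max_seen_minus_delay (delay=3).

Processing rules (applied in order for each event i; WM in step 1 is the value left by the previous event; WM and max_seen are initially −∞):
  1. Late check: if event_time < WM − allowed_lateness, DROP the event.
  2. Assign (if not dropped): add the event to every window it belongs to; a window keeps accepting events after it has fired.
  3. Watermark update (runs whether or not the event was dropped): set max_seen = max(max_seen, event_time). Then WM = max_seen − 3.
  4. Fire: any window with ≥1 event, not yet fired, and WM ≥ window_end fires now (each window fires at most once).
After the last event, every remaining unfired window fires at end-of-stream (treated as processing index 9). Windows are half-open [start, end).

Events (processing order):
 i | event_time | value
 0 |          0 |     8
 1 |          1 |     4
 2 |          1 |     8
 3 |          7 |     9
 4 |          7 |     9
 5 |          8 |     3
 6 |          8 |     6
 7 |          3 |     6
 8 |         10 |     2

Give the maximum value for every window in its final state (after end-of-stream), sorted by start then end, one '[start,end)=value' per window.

i=0 t=0 v=8: → [0,3); WM=-3
i=1 t=1 v=4: → [0,4); WM=-2
i=2 t=1 v=8: → [0,4); WM=-2
i=3 t=7 v=9: → [7,10); WM=4
i=4 t=7 v=9: → [7,10); WM=4
i=5 t=8 v=3: → [7,11); WM=5
i=6 t=8 v=6: → [7,11); WM=5
i=7 t=3 v=6: → [0,6); WM=5
i=8 t=10 v=2: → [7,13); WM=7

[0,6)=8 [7,13)=9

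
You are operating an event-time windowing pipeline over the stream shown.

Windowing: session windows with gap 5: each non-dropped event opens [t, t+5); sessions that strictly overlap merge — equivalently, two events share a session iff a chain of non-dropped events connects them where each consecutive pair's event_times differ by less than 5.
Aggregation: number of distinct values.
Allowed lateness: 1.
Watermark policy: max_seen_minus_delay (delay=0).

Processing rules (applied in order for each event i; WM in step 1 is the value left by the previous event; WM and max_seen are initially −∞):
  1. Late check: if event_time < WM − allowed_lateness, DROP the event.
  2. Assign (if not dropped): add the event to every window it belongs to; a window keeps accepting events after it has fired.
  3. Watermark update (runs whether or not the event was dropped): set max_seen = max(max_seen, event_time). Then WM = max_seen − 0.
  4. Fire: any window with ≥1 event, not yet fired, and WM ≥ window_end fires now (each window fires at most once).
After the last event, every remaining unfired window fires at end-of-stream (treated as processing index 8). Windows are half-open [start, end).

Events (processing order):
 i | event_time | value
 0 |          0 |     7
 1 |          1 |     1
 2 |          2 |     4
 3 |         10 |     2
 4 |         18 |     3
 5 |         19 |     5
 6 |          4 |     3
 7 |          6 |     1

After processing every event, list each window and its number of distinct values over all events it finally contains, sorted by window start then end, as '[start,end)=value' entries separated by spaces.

i=0 t=0 v=7: → [0,5); WM=0
i=1 t=1 v=1: → [0,6); WM=1
i=2 t=2 v=4: → [0,7); WM=2
i=3 t=10 v=2: → [10,15); WM=10
i=4 t=18 v=3: → [18,23); WM=18
i=5 t=19 v=5: → [18,24); WM=19
i=6 t=4 v=3: DROP (t<19-1); WM=19
i=7 t=6 v=1: DROP (t<19-1); WM=19

[0,7)=3 [10,15)=1 [18,24)=2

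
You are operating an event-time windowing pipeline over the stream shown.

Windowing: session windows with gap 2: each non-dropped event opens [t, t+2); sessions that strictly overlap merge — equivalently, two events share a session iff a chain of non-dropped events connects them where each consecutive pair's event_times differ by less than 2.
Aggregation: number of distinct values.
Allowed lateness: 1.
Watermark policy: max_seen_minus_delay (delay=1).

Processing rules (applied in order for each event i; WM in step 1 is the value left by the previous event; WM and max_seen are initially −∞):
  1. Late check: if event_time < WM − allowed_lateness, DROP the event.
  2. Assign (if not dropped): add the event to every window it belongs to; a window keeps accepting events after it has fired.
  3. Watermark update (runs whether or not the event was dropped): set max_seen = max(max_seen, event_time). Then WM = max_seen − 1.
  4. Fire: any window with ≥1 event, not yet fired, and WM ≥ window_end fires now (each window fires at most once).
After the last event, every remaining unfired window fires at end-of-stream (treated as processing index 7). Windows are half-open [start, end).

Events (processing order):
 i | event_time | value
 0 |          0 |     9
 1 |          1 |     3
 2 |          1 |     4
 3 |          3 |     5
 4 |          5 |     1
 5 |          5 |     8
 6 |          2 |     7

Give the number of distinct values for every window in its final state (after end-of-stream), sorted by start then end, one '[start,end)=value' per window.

[0,3)=3 [3,5)=1 [5,7)=2

i=0 t=0 v=9: → [0,2); WM=-1
i=1 t=1 v=3: → [0,3); WM=0
i=2 t=1 v=4: → [0,3); WM=0
i=3 t=3 v=5: → [3,5); WM=2
i=4 t=5 v=1: → [5,7); WM=4
i=5 t=5 v=8: → [5,7); WM=4
i=6 t=2 v=7: DROP (t<4-1); WM=4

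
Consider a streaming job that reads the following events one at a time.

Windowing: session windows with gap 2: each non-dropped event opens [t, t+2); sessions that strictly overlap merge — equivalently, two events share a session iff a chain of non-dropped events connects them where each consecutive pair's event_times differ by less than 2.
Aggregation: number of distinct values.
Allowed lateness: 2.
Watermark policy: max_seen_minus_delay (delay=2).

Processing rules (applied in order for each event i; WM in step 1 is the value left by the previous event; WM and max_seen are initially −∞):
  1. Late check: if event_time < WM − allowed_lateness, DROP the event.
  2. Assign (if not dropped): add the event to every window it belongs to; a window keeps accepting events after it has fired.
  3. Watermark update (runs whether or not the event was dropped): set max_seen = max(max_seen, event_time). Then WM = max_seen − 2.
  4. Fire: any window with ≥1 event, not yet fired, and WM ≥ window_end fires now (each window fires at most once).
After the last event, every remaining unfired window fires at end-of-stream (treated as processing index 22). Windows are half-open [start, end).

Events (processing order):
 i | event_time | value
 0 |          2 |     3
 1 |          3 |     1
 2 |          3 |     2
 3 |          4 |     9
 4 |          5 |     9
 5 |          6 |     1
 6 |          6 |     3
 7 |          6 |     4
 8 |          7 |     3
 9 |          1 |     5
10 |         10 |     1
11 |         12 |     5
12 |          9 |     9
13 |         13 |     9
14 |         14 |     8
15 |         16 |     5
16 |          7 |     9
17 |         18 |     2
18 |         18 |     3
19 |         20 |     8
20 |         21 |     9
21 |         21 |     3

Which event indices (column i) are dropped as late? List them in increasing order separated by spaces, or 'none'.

i=0 t=2 v=3: → [2,4); WM=0
i=1 t=3 v=1: → [2,5); WM=1
i=2 t=3 v=2: → [2,5); WM=1
i=3 t=4 v=9: → [2,6); WM=2
i=4 t=5 v=9: → [2,7); WM=3
i=5 t=6 v=1: → [2,8); WM=4
i=6 t=6 v=3: → [2,8); WM=4
i=7 t=6 v=4: → [2,8); WM=4
i=8 t=7 v=3: → [2,9); WM=5
i=9 t=1 v=5: DROP (t<5-2); WM=5
i=10 t=10 v=1: → [10,12); WM=8
i=11 t=12 v=5: → [12,14); WM=10
i=12 t=9 v=9: → [9,12); WM=10
i=13 t=13 v=9: → [12,15); WM=11
i=14 t=14 v=8: → [12,16); WM=12
i=15 t=16 v=5: → [16,18); WM=14
i=16 t=7 v=9: DROP (t<14-2); WM=14
i=17 t=18 v=2: → [18,20); WM=16
i=18 t=18 v=3: → [18,20); WM=16
i=19 t=20 v=8: → [20,22); WM=18
i=20 t=21 v=9: → [20,23); WM=19
i=21 t=21 v=3: → [20,23); WM=19

9 16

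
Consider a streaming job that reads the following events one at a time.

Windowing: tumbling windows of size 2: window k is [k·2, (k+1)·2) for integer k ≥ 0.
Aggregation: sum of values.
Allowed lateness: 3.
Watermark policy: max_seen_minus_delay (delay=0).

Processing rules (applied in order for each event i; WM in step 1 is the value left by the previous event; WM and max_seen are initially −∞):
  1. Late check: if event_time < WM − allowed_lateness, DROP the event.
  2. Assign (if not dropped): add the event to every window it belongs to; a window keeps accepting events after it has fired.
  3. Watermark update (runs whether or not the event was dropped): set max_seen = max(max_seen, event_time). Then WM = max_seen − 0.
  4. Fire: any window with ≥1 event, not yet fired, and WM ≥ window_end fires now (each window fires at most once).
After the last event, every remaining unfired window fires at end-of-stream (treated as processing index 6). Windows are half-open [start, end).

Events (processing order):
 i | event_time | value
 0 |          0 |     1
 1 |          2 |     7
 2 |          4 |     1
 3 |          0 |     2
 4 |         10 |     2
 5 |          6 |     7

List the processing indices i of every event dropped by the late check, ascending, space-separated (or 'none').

i=0 t=0 v=1: → [0,2); WM=0
i=1 t=2 v=7: → [2,4); WM=2; [0,2) fires=1
i=2 t=4 v=1: → [4,6); WM=4; [2,4) fires=7
i=3 t=0 v=2: DROP (t<4-3); WM=4
i=4 t=10 v=2: → [10,12); WM=10; [4,6) fires=1
i=5 t=6 v=7: DROP (t<10-3); WM=10

3 5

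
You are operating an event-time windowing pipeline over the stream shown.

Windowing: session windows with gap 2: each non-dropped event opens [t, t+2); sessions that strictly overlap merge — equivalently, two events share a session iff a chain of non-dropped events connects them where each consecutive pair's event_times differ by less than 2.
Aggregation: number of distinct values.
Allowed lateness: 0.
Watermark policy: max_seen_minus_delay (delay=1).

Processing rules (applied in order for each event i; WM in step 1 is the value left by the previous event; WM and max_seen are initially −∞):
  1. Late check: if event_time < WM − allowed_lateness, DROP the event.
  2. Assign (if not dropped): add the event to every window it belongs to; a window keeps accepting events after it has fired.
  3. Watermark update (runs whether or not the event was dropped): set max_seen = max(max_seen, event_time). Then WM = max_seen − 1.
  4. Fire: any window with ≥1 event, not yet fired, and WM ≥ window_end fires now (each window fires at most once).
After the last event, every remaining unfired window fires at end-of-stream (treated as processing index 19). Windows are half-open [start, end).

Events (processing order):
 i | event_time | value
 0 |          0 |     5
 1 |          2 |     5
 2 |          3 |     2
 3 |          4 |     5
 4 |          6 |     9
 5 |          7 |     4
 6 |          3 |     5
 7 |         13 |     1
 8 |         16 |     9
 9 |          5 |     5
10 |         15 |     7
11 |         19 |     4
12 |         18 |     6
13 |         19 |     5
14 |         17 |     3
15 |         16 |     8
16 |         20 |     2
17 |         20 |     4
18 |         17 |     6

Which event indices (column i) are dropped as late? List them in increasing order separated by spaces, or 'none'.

6 9 14 15 18

i=0 t=0 v=5: → [0,2); WM=-1
i=1 t=2 v=5: → [2,4); WM=1
i=2 t=3 v=2: → [2,5); WM=2
i=3 t=4 v=5: → [2,6); WM=3
i=4 t=6 v=9: → [6,8); WM=5
i=5 t=7 v=4: → [6,9); WM=6
i=6 t=3 v=5: DROP (t<6-0); WM=6
i=7 t=13 v=1: → [13,15); WM=12
i=8 t=16 v=9: → [16,18); WM=15
i=9 t=5 v=5: DROP (t<15-0); WM=15
i=10 t=15 v=7: → [15,18); WM=15
i=11 t=19 v=4: → [19,21); WM=18
i=12 t=18 v=6: → [18,21); WM=18
i=13 t=19 v=5: → [18,21); WM=18
i=14 t=17 v=3: DROP (t<18-0); WM=18
i=15 t=16 v=8: DROP (t<18-0); WM=18
i=16 t=20 v=2: → [18,22); WM=19
i=17 t=20 v=4: → [18,22); WM=19
i=18 t=17 v=6: DROP (t<19-0); WM=19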